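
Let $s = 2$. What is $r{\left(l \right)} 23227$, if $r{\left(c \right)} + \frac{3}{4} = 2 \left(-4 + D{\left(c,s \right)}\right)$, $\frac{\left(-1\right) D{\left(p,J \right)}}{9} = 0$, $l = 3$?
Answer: $- \frac{812945}{4} \approx -2.0324 \cdot 10^{5}$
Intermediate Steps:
$D{\left(p,J \right)} = 0$ ($D{\left(p,J \right)} = \left(-9\right) 0 = 0$)
$r{\left(c \right)} = - \frac{35}{4}$ ($r{\left(c \right)} = - \frac{3}{4} + 2 \left(-4 + 0\right) = - \frac{3}{4} + 2 \left(-4\right) = - \frac{3}{4} - 8 = - \frac{35}{4}$)
$r{\left(l \right)} 23227 = \left(- \frac{35}{4}\right) 23227 = - \frac{812945}{4}$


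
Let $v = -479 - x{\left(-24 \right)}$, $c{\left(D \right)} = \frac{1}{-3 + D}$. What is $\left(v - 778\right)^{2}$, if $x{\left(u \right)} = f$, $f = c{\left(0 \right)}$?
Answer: $\frac{14212900}{9} \approx 1.5792 \cdot 10^{6}$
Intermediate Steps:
$f = - \frac{1}{3}$ ($f = \frac{1}{-3 + 0} = \frac{1}{-3} = - \frac{1}{3} \approx -0.33333$)
$x{\left(u \right)} = - \frac{1}{3}$
$v = - \frac{1436}{3}$ ($v = -479 - - \frac{1}{3} = -479 + \frac{1}{3} = - \frac{1436}{3} \approx -478.67$)
$\left(v - 778\right)^{2} = \left(- \frac{1436}{3} - 778\right)^{2} = \left(- \frac{3770}{3}\right)^{2} = \frac{14212900}{9}$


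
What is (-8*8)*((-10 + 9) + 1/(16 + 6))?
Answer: 672/11 ≈ 61.091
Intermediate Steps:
(-8*8)*((-10 + 9) + 1/(16 + 6)) = -64*(-1 + 1/22) = -64*(-21/22) = 672/11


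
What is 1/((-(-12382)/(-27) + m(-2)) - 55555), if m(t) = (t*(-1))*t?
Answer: -27/1512475 ≈ -1.7852e-5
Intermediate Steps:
m(t) = -t² (m(t) = (-t)*t = -t²)
1/((-(-12382)/(-27) + m(-2)) - 55555) = 1/((-(-12382)/(-27) - 1*(-2)²) - 55555) = 1/((-(-12382)*(-1)/27 - 1*4) - 55555) = 1/((-82*151/27 - 4) - 55555) = 1/((-12382/27 - 4) - 55555) = 1/(-12490/27 - 55555) = 1/(-1512475/27) = -27/1512475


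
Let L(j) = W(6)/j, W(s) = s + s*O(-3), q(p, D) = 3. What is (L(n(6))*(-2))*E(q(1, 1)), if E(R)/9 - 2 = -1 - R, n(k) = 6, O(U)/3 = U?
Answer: -288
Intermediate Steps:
O(U) = 3*U
W(s) = -8*s (W(s) = s + s*(3*(-3)) = s + s*(-9) = s - 9*s = -8*s)
E(R) = 9 - 9*R (E(R) = 18 + 9*(-1 - R) = 18 + (-9 - 9*R) = 9 - 9*R)
L(j) = -48/j (L(j) = (-8*6)/j = -48/j)
(L(n(6))*(-2))*E(q(1, 1)) = (-48/6*(-2))*(9 - 9*3) = (-48*1/6*(-2))*(9 - 27) = -8*(-2)*(-18) = 16*(-18) = -288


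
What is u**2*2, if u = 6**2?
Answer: 2592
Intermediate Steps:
u = 36
u**2*2 = 36**2*2 = 1296*2 = 2592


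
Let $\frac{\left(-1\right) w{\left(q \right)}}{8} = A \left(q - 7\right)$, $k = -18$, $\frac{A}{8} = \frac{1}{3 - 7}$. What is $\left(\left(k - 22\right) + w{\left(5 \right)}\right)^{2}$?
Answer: $5184$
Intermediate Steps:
$A = -2$ ($A = \frac{8}{3 - 7} = \frac{8}{-4} = 8 \left(- \frac{1}{4}\right) = -2$)
$w{\left(q \right)} = -112 + 16 q$ ($w{\left(q \right)} = - 8 \left(- 2 \left(q - 7\right)\right) = - 8 \left(- 2 \left(-7 + q\right)\right) = - 8 \left(14 - 2 q\right) = -112 + 16 q$)
$\left(\left(k - 22\right) + w{\left(5 \right)}\right)^{2} = \left(\left(-18 - 22\right) + \left(-112 + 16 \cdot 5\right)\right)^{2} = \left(-40 + \left(-112 + 80\right)\right)^{2} = \left(-40 - 32\right)^{2} = \left(-72\right)^{2} = 5184$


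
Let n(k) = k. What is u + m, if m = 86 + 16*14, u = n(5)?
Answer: 315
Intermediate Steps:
u = 5
m = 310 (m = 86 + 224 = 310)
u + m = 5 + 310 = 315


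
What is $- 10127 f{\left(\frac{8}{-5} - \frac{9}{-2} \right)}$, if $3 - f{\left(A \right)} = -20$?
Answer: $-232921$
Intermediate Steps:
$f{\left(A \right)} = 23$ ($f{\left(A \right)} = 3 - -20 = 3 + 20 = 23$)
$- 10127 f{\left(\frac{8}{-5} - \frac{9}{-2} \right)} = \left(-10127\right) 23 = -232921$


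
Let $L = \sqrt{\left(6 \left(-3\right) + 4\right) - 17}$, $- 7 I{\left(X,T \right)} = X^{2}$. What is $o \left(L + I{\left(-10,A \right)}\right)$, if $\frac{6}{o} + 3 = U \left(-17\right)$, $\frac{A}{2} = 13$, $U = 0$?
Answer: $\frac{200}{7} - 2 i \sqrt{31} \approx 28.571 - 11.136 i$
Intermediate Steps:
$A = 26$ ($A = 2 \cdot 13 = 26$)
$I{\left(X,T \right)} = - \frac{X^{2}}{7}$
$L = i \sqrt{31}$ ($L = \sqrt{\left(-18 + 4\right) + \left(-18 + 1\right)} = \sqrt{-14 - 17} = \sqrt{-31} = i \sqrt{31} \approx 5.5678 i$)
$o = -2$ ($o = \frac{6}{-3 + 0 \left(-17\right)} = \frac{6}{-3 + 0} = \frac{6}{-3} = 6 \left(- \frac{1}{3}\right) = -2$)
$o \left(L + I{\left(-10,A \right)}\right) = - 2 \left(i \sqrt{31} - \frac{\left(-10\right)^{2}}{7}\right) = - 2 \left(i \sqrt{31} - \frac{100}{7}\right) = - 2 \left(- \frac{100}{7} + i \sqrt{31}\right) = \frac{200}{7} - 2 i \sqrt{31}$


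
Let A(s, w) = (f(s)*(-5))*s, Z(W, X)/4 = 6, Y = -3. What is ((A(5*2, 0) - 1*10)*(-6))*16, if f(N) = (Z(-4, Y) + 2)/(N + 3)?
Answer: 10560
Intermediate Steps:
Z(W, X) = 24 (Z(W, X) = 4*6 = 24)
f(N) = 26/(3 + N) (f(N) = (24 + 2)/(N + 3) = 26/(3 + N))
A(s, w) = -130*s/(3 + s) (A(s, w) = ((26/(3 + s))*(-5))*s = (-130/(3 + s))*s = -130*s/(3 + s))
((A(5*2, 0) - 1*10)*(-6))*16 = ((-130*5*2/(3 + 5*2) - 1*10)*(-6))*16 = ((-130*10/(3 + 10) - 10)*(-6))*16 = ((-130*10/13 - 10)*(-6))*16 = ((-130*10*1/13 - 10)*(-6))*16 = ((-100 - 10)*(-6))*16 = -110*(-6)*16 = 660*16 = 10560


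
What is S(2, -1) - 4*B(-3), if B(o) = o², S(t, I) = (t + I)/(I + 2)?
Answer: -35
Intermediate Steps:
S(t, I) = (I + t)/(2 + I)
S(2, -1) - 4*B(-3) = (-1 + 2)/(2 - 1) - 4*(-3)² = 1/1 - 4*9 = 1*1 - 36 = 1 - 36 = -35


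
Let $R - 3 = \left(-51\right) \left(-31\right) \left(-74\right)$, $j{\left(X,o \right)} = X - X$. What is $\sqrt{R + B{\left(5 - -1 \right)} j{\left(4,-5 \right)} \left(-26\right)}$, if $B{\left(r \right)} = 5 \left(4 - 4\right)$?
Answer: $3 i \sqrt{12999} \approx 342.04 i$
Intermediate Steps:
$j{\left(X,o \right)} = 0$
$B{\left(r \right)} = 0$ ($B{\left(r \right)} = 5 \cdot 0 = 0$)
$R = -116991$ ($R = 3 + \left(-51\right) \left(-31\right) \left(-74\right) = 3 + 1581 \left(-74\right) = 3 - 116994 = -116991$)
$\sqrt{R + B{\left(5 - -1 \right)} j{\left(4,-5 \right)} \left(-26\right)} = \sqrt{-116991 + 0 \cdot 0 \left(-26\right)} = \sqrt{-116991 + 0 \left(-26\right)} = \sqrt{-116991 + 0} = \sqrt{-116991} = 3 i \sqrt{12999}$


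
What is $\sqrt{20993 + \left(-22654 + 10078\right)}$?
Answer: $\sqrt{8417} \approx 91.744$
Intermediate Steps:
$\sqrt{20993 + \left(-22654 + 10078\right)} = \sqrt{20993 - 12576} = \sqrt{8417}$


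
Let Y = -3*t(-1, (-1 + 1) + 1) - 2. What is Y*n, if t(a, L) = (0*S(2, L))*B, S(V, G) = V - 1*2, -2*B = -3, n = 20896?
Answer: -41792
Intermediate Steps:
B = 3/2 (B = -½*(-3) = 3/2 ≈ 1.5000)
S(V, G) = -2 + V (S(V, G) = V - 2 = -2 + V)
t(a, L) = 0 (t(a, L) = (0*(-2 + 2))*(3/2) = (0*0)*(3/2) = 0*(3/2) = 0)
Y = -2 (Y = -3*0 - 2 = 0 - 2 = -2)
Y*n = -2*20896 = -41792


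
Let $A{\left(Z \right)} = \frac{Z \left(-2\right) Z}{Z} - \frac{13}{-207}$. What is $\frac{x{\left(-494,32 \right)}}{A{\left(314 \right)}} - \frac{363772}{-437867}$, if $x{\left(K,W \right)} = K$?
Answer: $\frac{92059579562}{56915266261} \approx 1.6175$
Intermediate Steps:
$A{\left(Z \right)} = \frac{13}{207} - 2 Z$ ($A{\left(Z \right)} = \frac{- 2 Z Z}{Z} - - \frac{13}{207} = \frac{\left(-2\right) Z^{2}}{Z} + \frac{13}{207} = - 2 Z + \frac{13}{207} = \frac{13}{207} - 2 Z$)
$\frac{x{\left(-494,32 \right)}}{A{\left(314 \right)}} - \frac{363772}{-437867} = - \frac{494}{\frac{13}{207} - 628} - \frac{363772}{-437867} = - \frac{494}{\frac{13}{207} - 628} - - \frac{363772}{437867} = - \frac{494}{- \frac{129983}{207}} + \frac{363772}{437867} = \left(-494\right) \left(- \frac{207}{129983}\right) + \frac{363772}{437867} = \frac{102258}{129983} + \frac{363772}{437867} = \frac{92059579562}{56915266261}$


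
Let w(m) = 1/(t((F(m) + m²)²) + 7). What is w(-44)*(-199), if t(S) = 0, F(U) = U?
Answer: -199/7 ≈ -28.429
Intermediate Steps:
w(m) = ⅐ (w(m) = 1/(0 + 7) = 1/7 = ⅐)
w(-44)*(-199) = (⅐)*(-199) = -199/7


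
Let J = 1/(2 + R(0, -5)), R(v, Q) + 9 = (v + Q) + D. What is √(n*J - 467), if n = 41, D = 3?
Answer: 2*I*√1061/3 ≈ 21.715*I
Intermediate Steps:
R(v, Q) = -6 + Q + v (R(v, Q) = -9 + ((v + Q) + 3) = -9 + ((Q + v) + 3) = -9 + (3 + Q + v) = -6 + Q + v)
J = -⅑ (J = 1/(2 + (-6 - 5 + 0)) = 1/(2 - 11) = 1/(-9) = -⅑ ≈ -0.11111)
√(n*J - 467) = √(41*(-⅑) - 467) = √(-41/9 - 467) = √(-4244/9) = 2*I*√1061/3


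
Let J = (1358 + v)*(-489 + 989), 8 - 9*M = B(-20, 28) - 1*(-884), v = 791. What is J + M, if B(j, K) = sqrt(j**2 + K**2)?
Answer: 3223208/3 - 4*sqrt(74)/9 ≈ 1.0744e+6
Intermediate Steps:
B(j, K) = sqrt(K**2 + j**2)
M = -292/3 - 4*sqrt(74)/9 (M = 8/9 - (sqrt(28**2 + (-20)**2) - 1*(-884))/9 = 8/9 - (sqrt(784 + 400) + 884)/9 = 8/9 - (sqrt(1184) + 884)/9 = 8/9 - (4*sqrt(74) + 884)/9 = 8/9 - (884 + 4*sqrt(74))/9 = 8/9 + (-884/9 - 4*sqrt(74)/9) = -292/3 - 4*sqrt(74)/9 ≈ -101.16)
J = 1074500 (J = (1358 + 791)*(-489 + 989) = 2149*500 = 1074500)
J + M = 1074500 + (-292/3 - 4*sqrt(74)/9) = 3223208/3 - 4*sqrt(74)/9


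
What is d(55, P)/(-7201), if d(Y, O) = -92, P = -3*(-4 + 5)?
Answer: 92/7201 ≈ 0.012776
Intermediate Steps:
P = -3 (P = -3*1 = -3)
d(55, P)/(-7201) = -92/(-7201) = -92*(-1/7201) = 92/7201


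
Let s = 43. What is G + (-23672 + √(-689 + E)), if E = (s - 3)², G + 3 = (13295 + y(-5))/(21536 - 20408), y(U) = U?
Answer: -4448685/188 + √911 ≈ -23633.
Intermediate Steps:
G = 1651/188 (G = -3 + (13295 - 5)/(21536 - 20408) = -3 + 13290/1128 = -3 + 13290*(1/1128) = -3 + 2215/188 = 1651/188 ≈ 8.7819)
E = 1600 (E = (43 - 3)² = 40² = 1600)
G + (-23672 + √(-689 + E)) = 1651/188 + (-23672 + √(-689 + 1600)) = 1651/188 + (-23672 + √911) = -4448685/188 + √911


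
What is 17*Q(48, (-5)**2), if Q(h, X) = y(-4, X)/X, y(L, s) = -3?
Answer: -51/25 ≈ -2.0400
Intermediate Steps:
Q(h, X) = -3/X
17*Q(48, (-5)**2) = 17*(-3/((-5)**2)) = 17*(-3/25) = -51/25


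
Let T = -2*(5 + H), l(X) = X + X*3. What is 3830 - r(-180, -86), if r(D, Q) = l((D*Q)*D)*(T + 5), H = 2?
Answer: -100306570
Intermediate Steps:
l(X) = 4*X (l(X) = X + 3*X = 4*X)
T = -14 (T = -2*(5 + 2) = -2*7 = -14)
r(D, Q) = -36*Q*D² (r(D, Q) = (4*((D*Q)*D))*(-14 + 5) = (4*(Q*D²))*(-9) = (4*Q*D²)*(-9) = -36*Q*D²)
3830 - r(-180, -86) = 3830 - (-36)*(-86)*(-180)² = 3830 - (-36)*(-86)*32400 = 3830 - 1*100310400 = 3830 - 100310400 = -100306570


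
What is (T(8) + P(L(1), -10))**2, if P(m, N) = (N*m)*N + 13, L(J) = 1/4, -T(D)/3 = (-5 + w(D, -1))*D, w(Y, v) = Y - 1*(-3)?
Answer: 11236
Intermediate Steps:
w(Y, v) = 3 + Y (w(Y, v) = Y + 3 = 3 + Y)
T(D) = -3*D*(-2 + D) (T(D) = -3*(-5 + (3 + D))*D = -3*(-2 + D)*D = -3*D*(-2 + D))
L(J) = 1/4
P(m, N) = 13 + m*N**2 (P(m, N) = m*N**2 + 13 = 13 + m*N**2)
(T(8) + P(L(1), -10))**2 = (3*8*(2 - 1*8) + (13 + (1/4)*(-10)**2))**2 = (3*8*(2 - 8) + (13 + (1/4)*100))**2 = (3*8*(-6) + (13 + 25))**2 = (-144 + 38)**2 = (-106)**2 = 11236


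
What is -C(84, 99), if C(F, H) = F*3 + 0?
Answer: -252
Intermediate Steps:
C(F, H) = 3*F (C(F, H) = 3*F + 0 = 3*F)
-C(84, 99) = -3*84 = -1*252 = -252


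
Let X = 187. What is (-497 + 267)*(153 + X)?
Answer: -78200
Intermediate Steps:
(-497 + 267)*(153 + X) = (-497 + 267)*(153 + 187) = -230*340 = -78200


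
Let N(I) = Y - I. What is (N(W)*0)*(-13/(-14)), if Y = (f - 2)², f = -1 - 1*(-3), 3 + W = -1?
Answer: 0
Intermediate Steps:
W = -4 (W = -3 - 1 = -4)
f = 2 (f = -1 + 3 = 2)
Y = 0 (Y = (2 - 2)² = 0² = 0)
N(I) = -I (N(I) = 0 - I = -I)
(N(W)*0)*(-13/(-14)) = (-1*(-4)*0)*(-13/(-14)) = (4*0)*(-13*(-1/14)) = 0*(13/14) = 0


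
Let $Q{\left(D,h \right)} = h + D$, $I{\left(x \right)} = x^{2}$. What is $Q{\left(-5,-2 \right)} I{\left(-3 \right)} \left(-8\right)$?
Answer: $504$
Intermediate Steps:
$Q{\left(D,h \right)} = D + h$
$Q{\left(-5,-2 \right)} I{\left(-3 \right)} \left(-8\right) = \left(-5 - 2\right) \left(-3\right)^{2} \left(-8\right) = \left(-7\right) 9 \left(-8\right) = \left(-63\right) \left(-8\right) = 504$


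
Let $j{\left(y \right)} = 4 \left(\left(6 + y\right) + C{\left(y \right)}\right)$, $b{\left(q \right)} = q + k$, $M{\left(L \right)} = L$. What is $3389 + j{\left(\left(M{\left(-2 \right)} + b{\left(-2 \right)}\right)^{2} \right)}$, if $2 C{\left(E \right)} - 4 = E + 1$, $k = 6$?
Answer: $3447$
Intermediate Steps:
$b{\left(q \right)} = 6 + q$ ($b{\left(q \right)} = q + 6 = 6 + q$)
$C{\left(E \right)} = \frac{5}{2} + \frac{E}{2}$ ($C{\left(E \right)} = 2 + \frac{E + 1}{2} = 2 + \frac{1 + E}{2} = 2 + \left(\frac{1}{2} + \frac{E}{2}\right) = \frac{5}{2} + \frac{E}{2}$)
$j{\left(y \right)} = 34 + 6 y$ ($j{\left(y \right)} = 4 \left(\left(6 + y\right) + \left(\frac{5}{2} + \frac{y}{2}\right)\right) = 4 \left(\frac{17}{2} + \frac{3 y}{2}\right) = 34 + 6 y$)
$3389 + j{\left(\left(M{\left(-2 \right)} + b{\left(-2 \right)}\right)^{2} \right)} = 3389 + \left(34 + 6 \left(-2 + \left(6 - 2\right)\right)^{2}\right) = 3389 + \left(34 + 6 \left(-2 + 4\right)^{2}\right) = 3389 + \left(34 + 6 \cdot 2^{2}\right) = 3389 + \left(34 + 6 \cdot 4\right) = 3389 + \left(34 + 24\right) = 3389 + 58 = 3447$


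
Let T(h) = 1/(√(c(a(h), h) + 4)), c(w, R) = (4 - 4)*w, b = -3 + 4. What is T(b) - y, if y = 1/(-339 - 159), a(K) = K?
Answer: 125/249 ≈ 0.50201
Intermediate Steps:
b = 1
c(w, R) = 0 (c(w, R) = 0*w = 0)
y = -1/498 (y = 1/(-498) = -1/498 ≈ -0.0020080)
T(h) = ½ (T(h) = 1/(√(0 + 4)) = 1/(√4) = 1/2 = ½)
T(b) - y = ½ - 1*(-1/498) = ½ + 1/498 = 125/249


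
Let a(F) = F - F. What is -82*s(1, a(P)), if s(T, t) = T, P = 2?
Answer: -82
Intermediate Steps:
a(F) = 0
-82*s(1, a(P)) = -82*1 = -82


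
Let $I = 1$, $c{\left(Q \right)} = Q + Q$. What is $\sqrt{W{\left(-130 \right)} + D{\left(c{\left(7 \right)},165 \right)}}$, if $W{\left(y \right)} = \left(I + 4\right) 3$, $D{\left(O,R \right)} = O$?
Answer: $\sqrt{29} \approx 5.3852$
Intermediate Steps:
$c{\left(Q \right)} = 2 Q$
$W{\left(y \right)} = 15$ ($W{\left(y \right)} = \left(1 + 4\right) 3 = 5 \cdot 3 = 15$)
$\sqrt{W{\left(-130 \right)} + D{\left(c{\left(7 \right)},165 \right)}} = \sqrt{15 + 2 \cdot 7} = \sqrt{15 + 14} = \sqrt{29}$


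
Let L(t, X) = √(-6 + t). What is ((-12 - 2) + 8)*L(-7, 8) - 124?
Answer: -124 - 6*I*√13 ≈ -124.0 - 21.633*I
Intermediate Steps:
((-12 - 2) + 8)*L(-7, 8) - 124 = ((-12 - 2) + 8)*√(-6 - 7) - 124 = (-14 + 8)*√(-13) - 124 = -6*I*√13 - 124 = -124 - 6*I*√13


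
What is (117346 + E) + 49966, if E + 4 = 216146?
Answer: 383454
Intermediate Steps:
E = 216142 (E = -4 + 216146 = 216142)
(117346 + E) + 49966 = (117346 + 216142) + 49966 = 333488 + 49966 = 383454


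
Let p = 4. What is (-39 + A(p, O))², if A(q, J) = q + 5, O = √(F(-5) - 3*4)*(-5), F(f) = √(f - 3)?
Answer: 900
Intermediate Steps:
F(f) = √(-3 + f)
O = -5*√(-12 + 2*I*√2) (O = √(√(-3 - 5) - 3*4)*(-5) = √(√(-8) - 12)*(-5) = √(2*I*√2 - 12)*(-5) = √(-12 + 2*I*√2)*(-5) = -5*√(-12 + 2*I*√2) ≈ -2.0274 - 17.439*I)
A(q, J) = 5 + q
(-39 + A(p, O))² = (-39 + (5 + 4))² = (-39 + 9)² = (-30)² = 900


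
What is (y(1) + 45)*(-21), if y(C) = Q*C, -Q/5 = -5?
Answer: -1470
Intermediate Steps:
Q = 25 (Q = -5*(-5) = 25)
y(C) = 25*C
(y(1) + 45)*(-21) = (25*1 + 45)*(-21) = (25 + 45)*(-21) = 70*(-21) = -1470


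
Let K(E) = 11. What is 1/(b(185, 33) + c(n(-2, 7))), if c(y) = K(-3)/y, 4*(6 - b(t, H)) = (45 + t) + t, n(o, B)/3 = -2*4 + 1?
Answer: -84/8255 ≈ -0.010176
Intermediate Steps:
n(o, B) = -21 (n(o, B) = 3*(-2*4 + 1) = 3*(-8 + 1) = 3*(-7) = -21)
b(t, H) = -21/4 - t/2 (b(t, H) = 6 - ((45 + t) + t)/4 = 6 - (45 + 2*t)/4 = 6 + (-45/4 - t/2) = -21/4 - t/2)
c(y) = 11/y
1/(b(185, 33) + c(n(-2, 7))) = 1/((-21/4 - 1/2*185) + 11/(-21)) = 1/((-21/4 - 185/2) + 11*(-1/21)) = 1/(-391/4 - 11/21) = 1/(-8255/84) = -84/8255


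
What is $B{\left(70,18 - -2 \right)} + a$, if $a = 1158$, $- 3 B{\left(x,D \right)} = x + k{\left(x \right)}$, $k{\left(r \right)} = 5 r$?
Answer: $1018$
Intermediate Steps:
$B{\left(x,D \right)} = - 2 x$ ($B{\left(x,D \right)} = - \frac{x + 5 x}{3} = - \frac{6 x}{3} = - 2 x$)
$B{\left(70,18 - -2 \right)} + a = \left(-2\right) 70 + 1158 = -140 + 1158 = 1018$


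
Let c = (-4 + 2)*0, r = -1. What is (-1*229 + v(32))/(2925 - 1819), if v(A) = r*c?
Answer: -229/1106 ≈ -0.20705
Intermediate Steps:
c = 0 (c = -2*0 = 0)
v(A) = 0 (v(A) = -1*0 = 0)
(-1*229 + v(32))/(2925 - 1819) = (-1*229 + 0)/(2925 - 1819) = (-229 + 0)/1106 = -229*1/1106 = -229/1106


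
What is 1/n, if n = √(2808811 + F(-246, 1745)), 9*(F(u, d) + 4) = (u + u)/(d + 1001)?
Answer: √47654671442169/11569475951 ≈ 0.00059668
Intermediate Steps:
F(u, d) = -4 + 2*u/(9*(1001 + d)) (F(u, d) = -4 + ((u + u)/(d + 1001))/9 = -4 + ((2*u)/(1001 + d))/9 = -4 + (2*u/(1001 + d))/9 = -4 + 2*u/(9*(1001 + d)))
n = √47654671442169/4119 (n = √(2808811 + 2*(-18018 - 246 - 18*1745)/(9*(1001 + 1745))) = √(2808811 + (2/9)*(-18018 - 246 - 31410)/2746) = √(2808811 + (2/9)*(1/2746)*(-49674)) = √(2808811 - 16558/4119) = √(11569475951/4119) = √47654671442169/4119 ≈ 1675.9)
1/n = 1/(√47654671442169/4119) = √47654671442169/11569475951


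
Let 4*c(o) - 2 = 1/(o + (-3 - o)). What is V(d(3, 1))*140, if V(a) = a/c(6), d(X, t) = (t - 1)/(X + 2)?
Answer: 0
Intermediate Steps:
c(o) = 5/12 (c(o) = 1/2 + 1/(4*(o + (-3 - o))) = 1/2 + (1/4)/(-3) = 1/2 + (1/4)*(-1/3) = 1/2 - 1/12 = 5/12)
d(X, t) = (-1 + t)/(2 + X)
V(a) = 12*a/5 (V(a) = a/(5/12) = a*(12/5) = 12*a/5)
V(d(3, 1))*140 = (12*((-1 + 1)/(2 + 3))/5)*140 = (12*(0/5)/5)*140 = (12*((1/5)*0)/5)*140 = ((12/5)*0)*140 = 0*140 = 0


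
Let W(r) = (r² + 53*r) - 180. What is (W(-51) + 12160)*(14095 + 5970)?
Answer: 238332070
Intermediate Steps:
W(r) = -180 + r² + 53*r
(W(-51) + 12160)*(14095 + 5970) = ((-180 + (-51)² + 53*(-51)) + 12160)*(14095 + 5970) = ((-180 + 2601 - 2703) + 12160)*20065 = (-282 + 12160)*20065 = 11878*20065 = 238332070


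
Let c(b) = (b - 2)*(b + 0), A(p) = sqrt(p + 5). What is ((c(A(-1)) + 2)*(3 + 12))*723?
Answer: 21690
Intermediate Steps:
A(p) = sqrt(5 + p)
c(b) = b*(-2 + b) (c(b) = (-2 + b)*b = b*(-2 + b))
((c(A(-1)) + 2)*(3 + 12))*723 = ((sqrt(5 - 1)*(-2 + sqrt(5 - 1)) + 2)*(3 + 12))*723 = ((sqrt(4)*(-2 + sqrt(4)) + 2)*15)*723 = ((2*(-2 + 2) + 2)*15)*723 = ((2*0 + 2)*15)*723 = ((0 + 2)*15)*723 = (2*15)*723 = 30*723 = 21690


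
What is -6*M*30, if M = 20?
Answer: -3600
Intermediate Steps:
-6*M*30 = -6*20*30 = -120*30 = -3600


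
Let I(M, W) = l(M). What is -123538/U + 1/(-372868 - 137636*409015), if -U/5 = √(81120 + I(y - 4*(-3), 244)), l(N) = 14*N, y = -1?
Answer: -1/208803793560 + 61769*√81274/203185 ≈ 86.667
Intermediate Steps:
I(M, W) = 14*M
U = -5*√81274 (U = -5*√(81120 + 14*(-1 - 4*(-3))) = -5*√(81120 + 14*(-1 + 12)) = -5*√(81120 + 14*11) = -5*√(81120 + 154) = -5*√81274 ≈ -1425.4)
-123538/U + 1/(-372868 - 137636*409015) = -123538*(-√81274/406370) + 1/(-372868 - 137636*409015) = -(-61769)*√81274/203185 + (1/409015)/(-510504) = 61769*√81274/203185 - 1/510504*1/409015 = 61769*√81274/203185 - 1/208803793560 = -1/208803793560 + 61769*√81274/203185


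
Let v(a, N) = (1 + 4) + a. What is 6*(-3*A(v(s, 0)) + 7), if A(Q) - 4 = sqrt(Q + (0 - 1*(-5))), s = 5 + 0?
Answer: -30 - 18*sqrt(15) ≈ -99.714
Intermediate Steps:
s = 5
v(a, N) = 5 + a
A(Q) = 4 + sqrt(5 + Q) (A(Q) = 4 + sqrt(Q + (0 - 1*(-5))) = 4 + sqrt(Q + (0 + 5)) = 4 + sqrt(Q + 5) = 4 + sqrt(5 + Q))
6*(-3*A(v(s, 0)) + 7) = 6*(-3*(4 + sqrt(5 + (5 + 5))) + 7) = 6*(-3*(4 + sqrt(5 + 10)) + 7) = 6*(-3*(4 + sqrt(15)) + 7) = 6*((-12 - 3*sqrt(15)) + 7) = 6*(-5 - 3*sqrt(15)) = -30 - 18*sqrt(15)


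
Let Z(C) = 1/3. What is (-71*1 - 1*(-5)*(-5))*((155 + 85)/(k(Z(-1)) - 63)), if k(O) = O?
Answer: 17280/47 ≈ 367.66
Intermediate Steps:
Z(C) = 1/3
(-71*1 - 1*(-5)*(-5))*((155 + 85)/(k(Z(-1)) - 63)) = (-71*1 - 1*(-5)*(-5))*((155 + 85)/(1/3 - 63)) = (-71 + 5*(-5))*(240/(-188/3)) = (-71 - 25)*(240*(-3/188)) = -96*(-180/47) = 17280/47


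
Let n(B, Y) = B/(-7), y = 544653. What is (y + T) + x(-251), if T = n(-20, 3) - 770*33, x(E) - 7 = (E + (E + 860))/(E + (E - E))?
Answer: 912324764/1757 ≈ 5.1925e+5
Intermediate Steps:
n(B, Y) = -B/7 (n(B, Y) = B*(-⅐) = -B/7)
x(E) = 7 + (860 + 2*E)/E (x(E) = 7 + (E + (E + 860))/(E + (E - E)) = 7 + (E + (860 + E))/(E + 0) = 7 + (860 + 2*E)/E)
T = -177850/7 (T = -⅐*(-20) - 770*33 = 20/7 - 25410 = -177850/7 ≈ -25407.)
(y + T) + x(-251) = (544653 - 177850/7) + (9 + 860/(-251)) = 3634721/7 + (9 + 860*(-1/251)) = 3634721/7 + (9 - 860/251) = 3634721/7 + 1399/251 = 912324764/1757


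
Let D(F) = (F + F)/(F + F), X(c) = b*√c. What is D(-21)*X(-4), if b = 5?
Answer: 10*I ≈ 10.0*I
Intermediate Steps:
X(c) = 5*√c
D(F) = 1 (D(F) = (2*F)/((2*F)) = (2*F)*(1/(2*F)) = 1)
D(-21)*X(-4) = 1*(5*√(-4)) = 1*(5*(2*I)) = 1*(10*I) = 10*I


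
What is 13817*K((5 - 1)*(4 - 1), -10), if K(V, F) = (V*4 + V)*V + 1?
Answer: 9962057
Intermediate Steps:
K(V, F) = 1 + 5*V**2 (K(V, F) = (4*V + V)*V + 1 = (5*V)*V + 1 = 5*V**2 + 1 = 1 + 5*V**2)
13817*K((5 - 1)*(4 - 1), -10) = 13817*(1 + 5*((5 - 1)*(4 - 1))**2) = 13817*(1 + 5*(4*3)**2) = 13817*(1 + 5*12**2) = 13817*(1 + 5*144) = 13817*(1 + 720) = 13817*721 = 9962057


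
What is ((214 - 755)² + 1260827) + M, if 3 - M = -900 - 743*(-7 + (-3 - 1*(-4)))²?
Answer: 1581159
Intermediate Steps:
M = 27651 (M = 3 - (-900 - 743*(-7 + (-3 - 1*(-4)))²) = 3 - (-900 - 743*(-7 + (-3 + 4))²) = 3 - (-900 - 743*(-7 + 1)²) = 3 - (-900 - 743*(-6)²) = 3 - (-900 - 743*36) = 3 - (-900 - 26748) = 3 - 1*(-27648) = 3 + 27648 = 27651)
((214 - 755)² + 1260827) + M = ((214 - 755)² + 1260827) + 27651 = ((-541)² + 1260827) + 27651 = (292681 + 1260827) + 27651 = 1553508 + 27651 = 1581159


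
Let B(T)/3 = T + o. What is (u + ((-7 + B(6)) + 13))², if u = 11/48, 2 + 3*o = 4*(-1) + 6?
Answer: 1352569/2304 ≈ 587.05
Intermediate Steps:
o = 0 (o = -⅔ + (4*(-1) + 6)/3 = -⅔ + (-4 + 6)/3 = -⅔ + (⅓)*2 = -⅔ + ⅔ = 0)
B(T) = 3*T (B(T) = 3*(T + 0) = 3*T)
u = 11/48 (u = 11*(1/48) = 11/48 ≈ 0.22917)
(u + ((-7 + B(6)) + 13))² = (11/48 + ((-7 + 3*6) + 13))² = (11/48 + ((-7 + 18) + 13))² = (11/48 + (11 + 13))² = (11/48 + 24)² = (1163/48)² = 1352569/2304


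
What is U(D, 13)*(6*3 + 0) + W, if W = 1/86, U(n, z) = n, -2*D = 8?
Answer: -6191/86 ≈ -71.988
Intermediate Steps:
D = -4 (D = -½*8 = -4)
W = 1/86 ≈ 0.011628
U(D, 13)*(6*3 + 0) + W = -4*(6*3 + 0) + 1/86 = -4*(18 + 0) + 1/86 = -4*18 + 1/86 = -72 + 1/86 = -6191/86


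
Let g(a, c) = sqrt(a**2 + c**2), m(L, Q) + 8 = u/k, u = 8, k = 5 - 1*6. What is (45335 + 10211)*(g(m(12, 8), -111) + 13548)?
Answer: 752537208 + 55546*sqrt(12577) ≈ 7.5877e+8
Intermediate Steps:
k = -1 (k = 5 - 6 = -1)
m(L, Q) = -16 (m(L, Q) = -8 + 8/(-1) = -8 + 8*(-1) = -8 - 8 = -16)
(45335 + 10211)*(g(m(12, 8), -111) + 13548) = (45335 + 10211)*(sqrt((-16)**2 + (-111)**2) + 13548) = 55546*(sqrt(256 + 12321) + 13548) = 55546*(sqrt(12577) + 13548) = 55546*(13548 + sqrt(12577)) = 752537208 + 55546*sqrt(12577)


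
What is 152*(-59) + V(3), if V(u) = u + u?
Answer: -8962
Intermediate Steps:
V(u) = 2*u
152*(-59) + V(3) = 152*(-59) + 2*3 = -8968 + 6 = -8962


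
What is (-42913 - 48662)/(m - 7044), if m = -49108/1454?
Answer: 66575025/5145542 ≈ 12.938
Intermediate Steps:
m = -24554/727 (m = -49108*1/1454 = -24554/727 ≈ -33.774)
(-42913 - 48662)/(m - 7044) = (-42913 - 48662)/(-24554/727 - 7044) = -91575/(-5145542/727) = -91575*(-727/5145542) = 66575025/5145542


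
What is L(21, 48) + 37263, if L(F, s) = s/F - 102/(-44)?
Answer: 5739211/154 ≈ 37268.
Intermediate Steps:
L(F, s) = 51/22 + s/F (L(F, s) = s/F - 102*(-1/44) = s/F + 51/22 = 51/22 + s/F)
L(21, 48) + 37263 = (51/22 + 48/21) + 37263 = (51/22 + 48*(1/21)) + 37263 = (51/22 + 16/7) + 37263 = 709/154 + 37263 = 5739211/154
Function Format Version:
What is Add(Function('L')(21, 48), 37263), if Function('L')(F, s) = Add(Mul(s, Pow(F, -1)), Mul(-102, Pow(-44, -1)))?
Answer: Rational(5739211, 154) ≈ 37268.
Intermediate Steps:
Function('L')(F, s) = Add(Rational(51, 22), Mul(s, Pow(F, -1))) (Function('L')(F, s) = Add(Mul(s, Pow(F, -1)), Mul(-102, Rational(-1, 44))) = Add(Mul(s, Pow(F, -1)), Rational(51, 22)) = Add(Rational(51, 22), Mul(s, Pow(F, -1))))
Add(Function('L')(21, 48), 37263) = Add(Add(Rational(51, 22), Mul(48, Pow(21, -1))), 37263) = Add(Add(Rational(51, 22), Mul(48, Rational(1, 21))), 37263) = Add(Add(Rational(51, 22), Rational(16, 7)), 37263) = Add(Rational(709, 154), 37263) = Rational(5739211, 154)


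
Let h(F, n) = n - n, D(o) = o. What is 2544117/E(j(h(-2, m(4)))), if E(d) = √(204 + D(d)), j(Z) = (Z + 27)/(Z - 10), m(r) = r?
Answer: 848039*√20130/671 ≈ 1.7931e+5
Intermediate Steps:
h(F, n) = 0
j(Z) = (27 + Z)/(-10 + Z)
E(d) = √(204 + d)
2544117/E(j(h(-2, m(4)))) = 2544117/(√(204 + (27 + 0)/(-10 + 0))) = 2544117/(√(204 + 27/(-10))) = 2544117/(√(204 - ⅒*27)) = 2544117/(√(204 - 27/10)) = 2544117/(√(2013/10)) = 2544117/((√20130/10)) = 2544117*(√20130/2013) = 848039*√20130/671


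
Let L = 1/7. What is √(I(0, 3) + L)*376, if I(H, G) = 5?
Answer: 2256*√7/7 ≈ 852.69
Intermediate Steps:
L = ⅐ ≈ 0.14286
√(I(0, 3) + L)*376 = √(5 + ⅐)*376 = √(36/7)*376 = (6*√7/7)*376 = 2256*√7/7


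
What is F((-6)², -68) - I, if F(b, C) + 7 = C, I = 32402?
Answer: -32477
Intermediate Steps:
F(b, C) = -7 + C
F((-6)², -68) - I = (-7 - 68) - 1*32402 = -75 - 32402 = -32477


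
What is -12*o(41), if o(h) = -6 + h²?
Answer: -20100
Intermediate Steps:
-12*o(41) = -12*(-6 + 41²) = -12*(-6 + 1681) = -12*1675 = -20100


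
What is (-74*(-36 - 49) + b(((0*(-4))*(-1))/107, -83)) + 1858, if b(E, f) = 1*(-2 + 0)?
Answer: 8146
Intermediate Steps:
b(E, f) = -2 (b(E, f) = 1*(-2) = -2)
(-74*(-36 - 49) + b(((0*(-4))*(-1))/107, -83)) + 1858 = (-74*(-36 - 49) - 2) + 1858 = (-74*(-85) - 2) + 1858 = (6290 - 2) + 1858 = 6288 + 1858 = 8146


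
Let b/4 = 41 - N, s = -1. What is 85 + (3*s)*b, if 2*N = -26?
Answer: -563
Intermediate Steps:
N = -13 (N = (1/2)*(-26) = -13)
b = 216 (b = 4*(41 - 1*(-13)) = 4*(41 + 13) = 4*54 = 216)
85 + (3*s)*b = 85 + (3*(-1))*216 = 85 - 3*216 = 85 - 648 = -563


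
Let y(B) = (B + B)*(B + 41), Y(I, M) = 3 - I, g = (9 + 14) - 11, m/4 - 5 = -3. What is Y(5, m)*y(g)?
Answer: -2544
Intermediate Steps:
m = 8 (m = 20 + 4*(-3) = 20 - 12 = 8)
g = 12 (g = 23 - 11 = 12)
y(B) = 2*B*(41 + B) (y(B) = (2*B)*(41 + B) = 2*B*(41 + B))
Y(5, m)*y(g) = (3 - 1*5)*(2*12*(41 + 12)) = (3 - 5)*(2*12*53) = -2*1272 = -2544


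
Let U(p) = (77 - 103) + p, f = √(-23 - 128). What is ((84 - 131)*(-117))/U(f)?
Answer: -142974/827 - 5499*I*√151/827 ≈ -172.88 - 81.708*I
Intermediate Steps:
f = I*√151 (f = √(-151) = I*√151 ≈ 12.288*I)
U(p) = -26 + p
((84 - 131)*(-117))/U(f) = ((84 - 131)*(-117))/(-26 + I*√151) = (-47*(-117))/(-26 + I*√151) = 5499/(-26 + I*√151)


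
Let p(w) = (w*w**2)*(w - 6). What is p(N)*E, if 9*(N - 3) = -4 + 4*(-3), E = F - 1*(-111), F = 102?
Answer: -4063543/2187 ≈ -1858.0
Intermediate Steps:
E = 213 (E = 102 - 1*(-111) = 102 + 111 = 213)
N = 11/9 (N = 3 + (-4 + 4*(-3))/9 = 3 + (-4 - 12)/9 = 3 + (1/9)*(-16) = 3 - 16/9 = 11/9 ≈ 1.2222)
p(w) = w**3*(-6 + w)
p(N)*E = ((11/9)**3*(-6 + 11/9))*213 = ((1331/729)*(-43/9))*213 = -57233/6561*213 = -4063543/2187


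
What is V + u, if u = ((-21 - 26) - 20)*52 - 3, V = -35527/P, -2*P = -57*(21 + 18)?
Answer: -7822655/2223 ≈ -3519.0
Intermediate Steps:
P = 2223/2 (P = -(-57)*(21 + 18)/2 = -(-57)*39/2 = -½*(-2223) = 2223/2 ≈ 1111.5)
V = -71054/2223 (V = -35527/2223/2 = -35527*2/2223 = -71054/2223 ≈ -31.963)
u = -3487 (u = (-47 - 20)*52 - 3 = -67*52 - 3 = -3484 - 3 = -3487)
V + u = -71054/2223 - 3487 = -7822655/2223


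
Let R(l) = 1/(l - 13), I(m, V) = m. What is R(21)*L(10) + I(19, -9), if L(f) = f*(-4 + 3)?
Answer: 71/4 ≈ 17.750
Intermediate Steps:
L(f) = -f (L(f) = f*(-1) = -f)
R(l) = 1/(-13 + l)
R(21)*L(10) + I(19, -9) = (-1*10)/(-13 + 21) + 19 = -10/8 + 19 = (1/8)*(-10) + 19 = -5/4 + 19 = 71/4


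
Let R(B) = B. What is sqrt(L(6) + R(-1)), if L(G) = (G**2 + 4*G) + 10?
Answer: sqrt(69) ≈ 8.3066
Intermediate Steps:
L(G) = 10 + G**2 + 4*G
sqrt(L(6) + R(-1)) = sqrt((10 + 6**2 + 4*6) - 1) = sqrt((10 + 36 + 24) - 1) = sqrt(70 - 1) = sqrt(69)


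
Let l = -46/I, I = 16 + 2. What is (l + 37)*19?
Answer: 5890/9 ≈ 654.44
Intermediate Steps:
I = 18
l = -23/9 (l = -46/18 = -46*1/18 = -23/9 ≈ -2.5556)
(l + 37)*19 = (-23/9 + 37)*19 = (310/9)*19 = 5890/9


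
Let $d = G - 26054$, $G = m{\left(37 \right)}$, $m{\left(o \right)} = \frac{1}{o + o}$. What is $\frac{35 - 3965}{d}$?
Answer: $\frac{19388}{128533} \approx 0.15084$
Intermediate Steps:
$m{\left(o \right)} = \frac{1}{2 o}$
$G = \frac{1}{74}$ ($G = \frac{1}{2 \cdot 37} = \frac{1}{2} \cdot \frac{1}{37} = \frac{1}{74} \approx 0.013514$)
$d = - \frac{1927995}{74}$ ($d = \frac{1}{74} - 26054 = - \frac{1927995}{74} \approx -26054.0$)
$\frac{35 - 3965}{d} = \frac{35 - 3965}{- \frac{1927995}{74}} = \left(35 - 3965\right) \left(- \frac{74}{1927995}\right) = \left(-3930\right) \left(- \frac{74}{1927995}\right) = \frac{19388}{128533}$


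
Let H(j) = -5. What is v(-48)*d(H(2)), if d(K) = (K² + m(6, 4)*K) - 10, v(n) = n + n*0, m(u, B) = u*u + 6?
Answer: 9360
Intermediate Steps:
m(u, B) = 6 + u² (m(u, B) = u² + 6 = 6 + u²)
v(n) = n (v(n) = n + 0 = n)
d(K) = -10 + K² + 42*K (d(K) = (K² + (6 + 6²)*K) - 10 = (K² + (6 + 36)*K) - 10 = (K² + 42*K) - 10 = -10 + K² + 42*K)
v(-48)*d(H(2)) = -48*(-10 + (-5)² + 42*(-5)) = -48*(-10 + 25 - 210) = -48*(-195) = 9360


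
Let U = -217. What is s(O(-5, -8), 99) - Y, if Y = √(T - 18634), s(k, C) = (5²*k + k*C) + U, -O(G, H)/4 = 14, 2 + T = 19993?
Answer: -7161 - √1357 ≈ -7197.8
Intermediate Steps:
T = 19991 (T = -2 + 19993 = 19991)
O(G, H) = -56 (O(G, H) = -4*14 = -56)
s(k, C) = -217 + 25*k + C*k (s(k, C) = (5²*k + k*C) - 217 = (25*k + C*k) - 217 = -217 + 25*k + C*k)
Y = √1357 (Y = √(19991 - 18634) = √1357 ≈ 36.837)
s(O(-5, -8), 99) - Y = (-217 + 25*(-56) + 99*(-56)) - √1357 = (-217 - 1400 - 5544) - √1357 = -7161 - √1357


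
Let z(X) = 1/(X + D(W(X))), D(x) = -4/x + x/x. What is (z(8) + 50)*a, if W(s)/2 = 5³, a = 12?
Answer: 675300/1123 ≈ 601.34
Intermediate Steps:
W(s) = 250 (W(s) = 2*5³ = 2*125 = 250)
D(x) = 1 - 4/x (D(x) = -4/x + 1 = 1 - 4/x)
z(X) = 1/(123/125 + X) (z(X) = 1/(X + (-4 + 250)/250) = 1/(X + (1/250)*246) = 1/(X + 123/125) = 1/(123/125 + X))
(z(8) + 50)*a = (125/(123 + 125*8) + 50)*12 = (125/(123 + 1000) + 50)*12 = (125/1123 + 50)*12 = (56275/1123)*12 = 675300/1123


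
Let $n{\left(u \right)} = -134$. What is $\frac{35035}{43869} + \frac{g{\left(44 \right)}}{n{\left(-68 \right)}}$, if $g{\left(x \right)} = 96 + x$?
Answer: $- \frac{103355}{419889} \approx -0.24615$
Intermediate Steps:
$\frac{35035}{43869} + \frac{g{\left(44 \right)}}{n{\left(-68 \right)}} = \frac{35035}{43869} + \frac{96 + 44}{-134} = 35035 \cdot \frac{1}{43869} + 140 \left(- \frac{1}{134}\right) = \frac{5005}{6267} - \frac{70}{67} = - \frac{103355}{419889}$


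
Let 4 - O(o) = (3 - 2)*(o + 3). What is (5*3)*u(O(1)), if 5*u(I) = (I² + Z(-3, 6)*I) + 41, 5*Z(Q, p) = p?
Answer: 123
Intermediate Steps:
Z(Q, p) = p/5
O(o) = 1 - o (O(o) = 4 - (3 - 2)*(o + 3) = 4 - (3 + o) = 4 + (-3 - o) = 1 - o)
u(I) = 41/5 + I²/5 + 6*I/25 (u(I) = ((I² + ((⅕)*6)*I) + 41)/5 = ((I² + 6*I/5) + 41)/5 = (41 + I² + 6*I/5)/5 = 41/5 + I²/5 + 6*I/25)
(5*3)*u(O(1)) = (5*3)*(41/5 + (1 - 1*1)²/5 + 6*(1 - 1*1)/25) = 15*(41/5 + (1 - 1)²/5 + 6*(1 - 1)/25) = 15*(41/5 + (⅕)*0² + (6/25)*0) = 15*(41/5 + (⅕)*0 + 0) = 15*(41/5 + 0 + 0) = 15*(41/5) = 123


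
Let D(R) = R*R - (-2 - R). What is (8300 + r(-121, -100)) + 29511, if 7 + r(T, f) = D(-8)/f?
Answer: 1890171/50 ≈ 37803.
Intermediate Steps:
D(R) = 2 + R + R² (D(R) = R² + (2 + R) = 2 + R + R²)
r(T, f) = -7 + 58/f (r(T, f) = -7 + (2 - 8 + (-8)²)/f = -7 + (2 - 8 + 64)/f = -7 + 58/f)
(8300 + r(-121, -100)) + 29511 = (8300 + (-7 + 58/(-100))) + 29511 = (8300 + (-7 + 58*(-1/100))) + 29511 = (8300 + (-7 - 29/50)) + 29511 = (8300 - 379/50) + 29511 = 414621/50 + 29511 = 1890171/50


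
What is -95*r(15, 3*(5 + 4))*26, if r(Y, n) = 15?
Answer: -37050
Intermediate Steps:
-95*r(15, 3*(5 + 4))*26 = -95*15*26 = -1425*26 = -37050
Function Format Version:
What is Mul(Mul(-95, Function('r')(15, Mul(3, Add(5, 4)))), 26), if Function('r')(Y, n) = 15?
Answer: -37050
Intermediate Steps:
Mul(Mul(-95, Function('r')(15, Mul(3, Add(5, 4)))), 26) = Mul(Mul(-95, 15), 26) = Mul(-1425, 26) = -37050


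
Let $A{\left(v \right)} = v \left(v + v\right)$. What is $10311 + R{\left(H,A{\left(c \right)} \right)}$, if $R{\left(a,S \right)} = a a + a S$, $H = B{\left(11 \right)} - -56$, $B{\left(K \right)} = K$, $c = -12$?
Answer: $34096$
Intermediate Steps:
$A{\left(v \right)} = 2 v^{2}$ ($A{\left(v \right)} = v 2 v = 2 v^{2}$)
$H = 67$ ($H = 11 - -56 = 11 + 56 = 67$)
$R{\left(a,S \right)} = a^{2} + S a$
$10311 + R{\left(H,A{\left(c \right)} \right)} = 10311 + 67 \left(2 \left(-12\right)^{2} + 67\right) = 10311 + 67 \left(2 \cdot 144 + 67\right) = 10311 + 67 \left(288 + 67\right) = 10311 + 67 \cdot 355 = 10311 + 23785 = 34096$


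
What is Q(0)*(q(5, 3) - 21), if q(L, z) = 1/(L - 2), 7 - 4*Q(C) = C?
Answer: -217/6 ≈ -36.167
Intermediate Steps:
Q(C) = 7/4 - C/4
q(L, z) = 1/(-2 + L)
Q(0)*(q(5, 3) - 21) = (7/4 - ¼*0)*(1/(-2 + 5) - 21) = (7/4 + 0)*(1/3 - 21) = 7*(⅓ - 21)/4 = (7/4)*(-62/3) = -217/6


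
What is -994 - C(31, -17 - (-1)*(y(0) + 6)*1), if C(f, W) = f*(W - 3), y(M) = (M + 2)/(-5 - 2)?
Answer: -3858/7 ≈ -551.14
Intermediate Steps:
y(M) = -2/7 - M/7 (y(M) = (2 + M)/(-7) = (2 + M)*(-1/7) = -2/7 - M/7)
C(f, W) = f*(-3 + W)
-994 - C(31, -17 - (-1)*(y(0) + 6)*1) = -994 - 31*(-3 + (-17 - (-1)*((-2/7 - 1/7*0) + 6)*1)) = -994 - 31*(-3 + (-17 - (-1)*((-2/7 + 0) + 6)*1)) = -994 - 31*(-3 + (-17 - (-1)*(-2/7 + 6)*1)) = -994 - 31*(-3 + (-17 - (-1)*(40/7)*1)) = -994 - 31*(-3 + (-17 - (-1)*40/7)) = -994 - 31*(-3 + (-17 - 1*(-40/7))) = -994 - 31*(-3 + (-17 + 40/7)) = -994 - 31*(-3 - 79/7) = -994 - 31*(-100)/7 = -994 - 1*(-3100/7) = -994 + 3100/7 = -3858/7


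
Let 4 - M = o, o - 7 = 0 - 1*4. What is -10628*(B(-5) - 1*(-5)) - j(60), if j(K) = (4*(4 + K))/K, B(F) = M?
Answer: -956584/15 ≈ -63772.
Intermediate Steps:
o = 3 (o = 7 + (0 - 1*4) = 7 + (0 - 4) = 7 - 4 = 3)
M = 1 (M = 4 - 1*3 = 4 - 3 = 1)
B(F) = 1
j(K) = (16 + 4*K)/K
-10628*(B(-5) - 1*(-5)) - j(60) = -10628*(1 - 1*(-5)) - (4 + 16/60) = -10628*(1 + 5) - (4 + 16*(1/60)) = -10628*6 - (4 + 4/15) = -63768 - 1*64/15 = -63768 - 64/15 = -956584/15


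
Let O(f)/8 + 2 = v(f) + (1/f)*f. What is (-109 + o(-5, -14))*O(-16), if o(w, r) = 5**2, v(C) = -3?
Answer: 2688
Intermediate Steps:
o(w, r) = 25
O(f) = -32 (O(f) = -16 + 8*(-3 + (1/f)*f) = -16 + 8*(-3 + f/f) = -16 + 8*(-3 + 1) = -16 + 8*(-2) = -16 - 16 = -32)
(-109 + o(-5, -14))*O(-16) = (-109 + 25)*(-32) = -84*(-32) = 2688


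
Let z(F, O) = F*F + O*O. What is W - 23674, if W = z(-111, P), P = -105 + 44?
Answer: -7632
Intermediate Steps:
P = -61
z(F, O) = F**2 + O**2
W = 16042 (W = (-111)**2 + (-61)**2 = 12321 + 3721 = 16042)
W - 23674 = 16042 - 23674 = -7632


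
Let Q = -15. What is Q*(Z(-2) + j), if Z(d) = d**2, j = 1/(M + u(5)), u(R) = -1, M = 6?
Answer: -63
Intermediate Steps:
j = 1/5 (j = 1/(6 - 1) = 1/5 ≈ 0.20000)
Q*(Z(-2) + j) = -15*((-2)**2 + 1/5) = -15*(4 + 1/5) = -15*21/5 = -63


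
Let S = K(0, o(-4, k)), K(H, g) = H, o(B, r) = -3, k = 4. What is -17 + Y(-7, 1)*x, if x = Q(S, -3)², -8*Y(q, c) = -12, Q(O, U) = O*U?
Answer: -17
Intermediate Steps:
S = 0
Y(q, c) = 3/2 (Y(q, c) = -⅛*(-12) = 3/2)
x = 0 (x = (0*(-3))² = 0² = 0)
-17 + Y(-7, 1)*x = -17 + (3/2)*0 = -17 + 0 = -17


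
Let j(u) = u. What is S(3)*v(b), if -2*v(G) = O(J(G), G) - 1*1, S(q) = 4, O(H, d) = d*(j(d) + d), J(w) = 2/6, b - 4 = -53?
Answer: -9602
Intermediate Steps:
b = -49 (b = 4 - 53 = -49)
J(w) = 1/3 (J(w) = 2*(1/6) = 1/3)
O(H, d) = 2*d**2 (O(H, d) = d*(d + d) = d*(2*d) = 2*d**2)
v(G) = 1/2 - G**2 (v(G) = -(2*G**2 - 1*1)/2 = -(2*G**2 - 1)/2 = -(-1 + 2*G**2)/2 = 1/2 - G**2)
S(3)*v(b) = 4*(1/2 - 1*(-49)**2) = 4*(1/2 - 1*2401) = 4*(1/2 - 2401) = 4*(-4801/2) = -9602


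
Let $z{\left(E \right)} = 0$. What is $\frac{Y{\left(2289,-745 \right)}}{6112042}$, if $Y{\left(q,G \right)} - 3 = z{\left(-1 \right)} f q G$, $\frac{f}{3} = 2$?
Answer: $\frac{3}{6112042} \approx 4.9083 \cdot 10^{-7}$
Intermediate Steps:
$f = 6$ ($f = 3 \cdot 2 = 6$)
$Y{\left(q,G \right)} = 3$ ($Y{\left(q,G \right)} = 3 + 0 \cdot 6 q G = 3 + 0 G q = 3 + 0 = 3$)
$\frac{Y{\left(2289,-745 \right)}}{6112042} = \frac{3}{6112042}$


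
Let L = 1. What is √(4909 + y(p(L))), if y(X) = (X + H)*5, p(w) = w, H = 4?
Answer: √4934 ≈ 70.242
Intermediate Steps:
y(X) = 20 + 5*X (y(X) = (X + 4)*5 = (4 + X)*5 = 20 + 5*X)
√(4909 + y(p(L))) = √(4909 + (20 + 5*1)) = √(4909 + (20 + 5)) = √(4909 + 25) = √4934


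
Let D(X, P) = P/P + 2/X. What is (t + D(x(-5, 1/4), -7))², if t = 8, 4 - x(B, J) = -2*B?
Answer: 676/9 ≈ 75.111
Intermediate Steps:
x(B, J) = 4 + 2*B (x(B, J) = 4 - (-2)*B = 4 + 2*B)
D(X, P) = 1 + 2/X
(t + D(x(-5, 1/4), -7))² = (8 + (2 + (4 + 2*(-5)))/(4 + 2*(-5)))² = (8 + (2 + (4 - 10))/(4 - 10))² = (8 + (2 - 6)/(-6))² = (8 - ⅙*(-4))² = (8 + ⅔)² = (26/3)² = 676/9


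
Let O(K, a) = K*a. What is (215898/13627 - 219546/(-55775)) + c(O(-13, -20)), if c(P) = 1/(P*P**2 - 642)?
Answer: 11487761637920107/580786053405050 ≈ 19.780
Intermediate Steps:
c(P) = 1/(-642 + P**3) (c(P) = 1/(P**3 - 642) = 1/(-642 + P**3))
(215898/13627 - 219546/(-55775)) + c(O(-13, -20)) = (215898/13627 - 219546/(-55775)) + 1/(-642 + (-13*(-20))**3) = (215898*(1/13627) - 219546*(-1/55775)) + 1/(-642 + 260**3) = (215898/13627 + 219546/55775) + 1/(-642 + 17576000) = 15033464292/760045925 + 1/17575358 = 11487761637920107/580786053405050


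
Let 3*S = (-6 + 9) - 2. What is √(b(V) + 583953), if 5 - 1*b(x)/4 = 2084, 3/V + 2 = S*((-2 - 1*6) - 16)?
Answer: √575637 ≈ 758.71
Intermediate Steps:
S = ⅓ (S = ((-6 + 9) - 2)/3 = (3 - 2)/3 = (⅓)*1 = ⅓ ≈ 0.33333)
V = -3/10 (V = 3/(-2 + ((-2 - 1*6) - 16)/3) = 3/(-2 + ((-2 - 6) - 16)/3) = 3/(-2 + (-8 - 16)/3) = 3/(-2 + (⅓)*(-24)) = 3/(-2 - 8) = 3/(-10) = 3*(-⅒) = -3/10 ≈ -0.30000)
b(x) = -8316 (b(x) = 20 - 4*2084 = 20 - 8336 = -8316)
√(b(V) + 583953) = √(-8316 + 583953) = √575637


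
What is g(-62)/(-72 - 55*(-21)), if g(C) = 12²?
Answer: 48/361 ≈ 0.13296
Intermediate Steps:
g(C) = 144
g(-62)/(-72 - 55*(-21)) = 144/(-72 - 55*(-21)) = 144/(-72 + 1155) = 144/1083 = 144*(1/1083) = 48/361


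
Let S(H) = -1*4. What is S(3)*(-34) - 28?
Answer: 108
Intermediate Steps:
S(H) = -4
S(3)*(-34) - 28 = -4*(-34) - 28 = 136 - 28 = 108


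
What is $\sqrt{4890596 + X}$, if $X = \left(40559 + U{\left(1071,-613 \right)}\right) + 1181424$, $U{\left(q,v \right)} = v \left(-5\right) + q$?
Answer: $9 \sqrt{75515} \approx 2473.2$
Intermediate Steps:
$U{\left(q,v \right)} = q - 5 v$ ($U{\left(q,v \right)} = - 5 v + q = q - 5 v$)
$X = 1226119$ ($X = \left(40559 + \left(1071 - -3065\right)\right) + 1181424 = \left(40559 + \left(1071 + 3065\right)\right) + 1181424 = \left(40559 + 4136\right) + 1181424 = 44695 + 1181424 = 1226119$)
$\sqrt{4890596 + X} = \sqrt{4890596 + 1226119} = \sqrt{6116715} = 9 \sqrt{75515}$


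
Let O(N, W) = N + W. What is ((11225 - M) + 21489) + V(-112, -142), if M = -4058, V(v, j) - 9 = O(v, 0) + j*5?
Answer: 35959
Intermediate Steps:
V(v, j) = 9 + v + 5*j (V(v, j) = 9 + ((v + 0) + j*5) = 9 + (v + 5*j) = 9 + v + 5*j)
((11225 - M) + 21489) + V(-112, -142) = ((11225 - 1*(-4058)) + 21489) + (9 - 112 + 5*(-142)) = ((11225 + 4058) + 21489) + (9 - 112 - 710) = (15283 + 21489) - 813 = 36772 - 813 = 35959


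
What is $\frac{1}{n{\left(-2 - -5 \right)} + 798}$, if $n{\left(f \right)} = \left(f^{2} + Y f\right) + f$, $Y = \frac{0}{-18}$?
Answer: $\frac{1}{810} \approx 0.0012346$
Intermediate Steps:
$Y = 0$ ($Y = 0 \left(- \frac{1}{18}\right) = 0$)
$n{\left(f \right)} = f + f^{2}$ ($n{\left(f \right)} = \left(f^{2} + 0 f\right) + f = \left(f^{2} + 0\right) + f = f^{2} + f = f + f^{2}$)
$\frac{1}{n{\left(-2 - -5 \right)} + 798} = \frac{1}{\left(-2 - -5\right) \left(1 - -3\right) + 798} = \frac{1}{\left(-2 + 5\right) \left(1 + \left(-2 + 5\right)\right) + 798} = \frac{1}{3 \left(1 + 3\right) + 798} = \frac{1}{3 \cdot 4 + 798} = \frac{1}{12 + 798} = \frac{1}{810}$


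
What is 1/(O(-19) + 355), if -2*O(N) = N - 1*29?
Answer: 1/379 ≈ 0.0026385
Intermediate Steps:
O(N) = 29/2 - N/2 (O(N) = -(N - 1*29)/2 = -(N - 29)/2 = -(-29 + N)/2 = 29/2 - N/2)
1/(O(-19) + 355) = 1/((29/2 - 1/2*(-19)) + 355) = 1/((29/2 + 19/2) + 355) = 1/(24 + 355) = 1/379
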